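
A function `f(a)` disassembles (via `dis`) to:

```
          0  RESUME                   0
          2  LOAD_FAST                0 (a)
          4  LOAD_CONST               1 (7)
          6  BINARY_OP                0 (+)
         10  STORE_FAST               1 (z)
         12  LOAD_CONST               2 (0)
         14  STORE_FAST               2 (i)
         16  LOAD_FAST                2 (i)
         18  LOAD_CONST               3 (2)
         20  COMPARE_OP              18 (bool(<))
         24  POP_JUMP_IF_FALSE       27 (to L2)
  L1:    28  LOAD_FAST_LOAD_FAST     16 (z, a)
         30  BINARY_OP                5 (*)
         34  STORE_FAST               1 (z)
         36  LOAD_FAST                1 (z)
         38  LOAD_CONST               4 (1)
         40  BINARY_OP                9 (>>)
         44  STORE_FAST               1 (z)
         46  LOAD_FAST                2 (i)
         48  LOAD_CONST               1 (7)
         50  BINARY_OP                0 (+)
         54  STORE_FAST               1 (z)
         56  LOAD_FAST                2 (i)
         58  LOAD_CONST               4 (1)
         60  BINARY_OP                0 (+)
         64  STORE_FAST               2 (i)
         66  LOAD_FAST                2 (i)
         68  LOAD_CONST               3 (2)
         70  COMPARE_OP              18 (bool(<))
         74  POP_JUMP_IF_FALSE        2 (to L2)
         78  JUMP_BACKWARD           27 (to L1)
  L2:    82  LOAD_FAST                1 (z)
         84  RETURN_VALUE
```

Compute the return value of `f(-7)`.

LOAD_FAST a → push -7. Stack: [-7]
LOAD_CONST → push 7. Stack: [-7, 7]
BINARY_OP + → -7 + 7 = 0. Stack: [0]
STORE_FAST z → z=0. Stack: []
LOAD_CONST → push 0. Stack: [0]
STORE_FAST i → i=0. Stack: []
LOAD_FAST i → push 0. Stack: [0]
LOAD_CONST → push 2. Stack: [0, 2]
COMPARE_OP bool(<) → 0 vs 2 = True. Stack: [True]
POP_JUMP_IF_FALSE → pop True; no jump. Stack: []
LOAD_FAST_LOAD_FAST z,a → push 0,-7. Stack: [0, -7]
BINARY_OP * → 0 * -7 = 0. Stack: [0]
STORE_FAST z → z=0. Stack: []
LOAD_FAST z → push 0. Stack: [0]
LOAD_CONST → push 1. Stack: [0, 1]
BINARY_OP >> → 0 >> 1 = 0. Stack: [0]
STORE_FAST z → z=0. Stack: []
LOAD_FAST i → push 0. Stack: [0]
LOAD_CONST → push 7. Stack: [0, 7]
BINARY_OP + → 0 + 7 = 7. Stack: [7]
STORE_FAST z → z=7. Stack: []
LOAD_FAST i → push 0. Stack: [0]
LOAD_CONST → push 1. Stack: [0, 1]
BINARY_OP + → 0 + 1 = 1. Stack: [1]
STORE_FAST i → i=1. Stack: []
LOAD_FAST i → push 1. Stack: [1]
LOAD_CONST → push 2. Stack: [1, 2]
COMPARE_OP bool(<) → 1 vs 2 = True. Stack: [True]
POP_JUMP_IF_FALSE → pop True; no jump. Stack: []
LOAD_FAST_LOAD_FAST z,a → push 7,-7. Stack: [7, -7]
BINARY_OP * → 7 * -7 = -49. Stack: [-49]
STORE_FAST z → z=-49. Stack: []
LOAD_FAST z → push -49. Stack: [-49]
LOAD_CONST → push 1. Stack: [-49, 1]
BINARY_OP >> → -49 >> 1 = -25. Stack: [-25]
STORE_FAST z → z=-25. Stack: []
LOAD_FAST i → push 1. Stack: [1]
LOAD_CONST → push 7. Stack: [1, 7]
BINARY_OP + → 1 + 7 = 8. Stack: [8]
STORE_FAST z → z=8. Stack: []
LOAD_FAST i → push 1. Stack: [1]
LOAD_CONST → push 1. Stack: [1, 1]
BINARY_OP + → 1 + 1 = 2. Stack: [2]
STORE_FAST i → i=2. Stack: []
LOAD_FAST i → push 2. Stack: [2]
LOAD_CONST → push 2. Stack: [2, 2]
COMPARE_OP bool(<) → 2 vs 2 = False. Stack: [False]
POP_JUMP_IF_FALSE → pop False; jump. Stack: []
LOAD_FAST z → push 8. Stack: [8]
RETURN_VALUE → return 8.

8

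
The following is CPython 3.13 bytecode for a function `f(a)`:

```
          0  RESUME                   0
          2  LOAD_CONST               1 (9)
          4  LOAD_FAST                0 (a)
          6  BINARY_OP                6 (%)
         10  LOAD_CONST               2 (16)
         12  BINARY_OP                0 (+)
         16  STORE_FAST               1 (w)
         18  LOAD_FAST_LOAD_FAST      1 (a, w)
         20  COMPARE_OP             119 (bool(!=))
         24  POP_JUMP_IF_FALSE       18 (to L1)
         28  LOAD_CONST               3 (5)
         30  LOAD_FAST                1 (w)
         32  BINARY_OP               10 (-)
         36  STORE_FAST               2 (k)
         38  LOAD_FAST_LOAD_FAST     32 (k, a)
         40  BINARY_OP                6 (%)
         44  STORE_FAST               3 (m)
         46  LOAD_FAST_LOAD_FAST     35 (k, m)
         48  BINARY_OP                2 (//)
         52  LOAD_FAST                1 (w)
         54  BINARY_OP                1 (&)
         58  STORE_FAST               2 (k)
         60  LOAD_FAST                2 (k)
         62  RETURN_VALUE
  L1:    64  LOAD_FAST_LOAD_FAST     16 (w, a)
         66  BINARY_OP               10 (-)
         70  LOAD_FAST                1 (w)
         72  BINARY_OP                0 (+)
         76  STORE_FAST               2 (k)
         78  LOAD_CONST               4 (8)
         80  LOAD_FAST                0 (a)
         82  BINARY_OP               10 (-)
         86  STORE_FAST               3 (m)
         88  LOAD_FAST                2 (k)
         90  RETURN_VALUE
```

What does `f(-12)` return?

LOAD_CONST → push 9. Stack: [9]
LOAD_FAST a → push -12. Stack: [9, -12]
BINARY_OP % → 9 % -12 = -3. Stack: [-3]
LOAD_CONST → push 16. Stack: [-3, 16]
BINARY_OP + → -3 + 16 = 13. Stack: [13]
STORE_FAST w → w=13. Stack: []
LOAD_FAST_LOAD_FAST a,w → push -12,13. Stack: [-12, 13]
COMPARE_OP bool(!=) → -12 vs 13 = True. Stack: [True]
POP_JUMP_IF_FALSE → pop True; no jump. Stack: []
LOAD_CONST → push 5. Stack: [5]
LOAD_FAST w → push 13. Stack: [5, 13]
BINARY_OP - → 5 - 13 = -8. Stack: [-8]
STORE_FAST k → k=-8. Stack: []
LOAD_FAST_LOAD_FAST k,a → push -8,-12. Stack: [-8, -12]
BINARY_OP % → -8 % -12 = -8. Stack: [-8]
STORE_FAST m → m=-8. Stack: []
LOAD_FAST_LOAD_FAST k,m → push -8,-8. Stack: [-8, -8]
BINARY_OP // → -8 // -8 = 1. Stack: [1]
LOAD_FAST w → push 13. Stack: [1, 13]
BINARY_OP & → 1 & 13 = 1. Stack: [1]
STORE_FAST k → k=1. Stack: []
LOAD_FAST k → push 1. Stack: [1]
RETURN_VALUE → return 1.

1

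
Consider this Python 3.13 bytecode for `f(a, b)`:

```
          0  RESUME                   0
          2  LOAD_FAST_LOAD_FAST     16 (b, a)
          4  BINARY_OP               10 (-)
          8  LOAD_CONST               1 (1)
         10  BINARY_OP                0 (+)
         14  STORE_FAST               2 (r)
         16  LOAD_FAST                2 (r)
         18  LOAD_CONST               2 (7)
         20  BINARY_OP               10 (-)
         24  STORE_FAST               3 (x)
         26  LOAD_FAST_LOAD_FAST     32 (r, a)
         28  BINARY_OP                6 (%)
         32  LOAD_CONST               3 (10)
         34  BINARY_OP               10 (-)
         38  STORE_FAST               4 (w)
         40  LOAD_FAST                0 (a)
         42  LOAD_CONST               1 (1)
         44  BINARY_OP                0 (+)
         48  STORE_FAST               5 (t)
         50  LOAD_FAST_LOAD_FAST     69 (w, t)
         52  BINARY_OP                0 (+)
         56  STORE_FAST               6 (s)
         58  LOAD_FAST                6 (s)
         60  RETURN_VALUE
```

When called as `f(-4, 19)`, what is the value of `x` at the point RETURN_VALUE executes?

LOAD_FAST_LOAD_FAST b,a → push 19,-4. Stack: [19, -4]
BINARY_OP - → 19 - -4 = 23. Stack: [23]
LOAD_CONST → push 1. Stack: [23, 1]
BINARY_OP + → 23 + 1 = 24. Stack: [24]
STORE_FAST r → r=24. Stack: []
LOAD_FAST r → push 24. Stack: [24]
LOAD_CONST → push 7. Stack: [24, 7]
BINARY_OP - → 24 - 7 = 17. Stack: [17]
STORE_FAST x → x=17. Stack: []
LOAD_FAST_LOAD_FAST r,a → push 24,-4. Stack: [24, -4]
BINARY_OP % → 24 % -4 = 0. Stack: [0]
LOAD_CONST → push 10. Stack: [0, 10]
BINARY_OP - → 0 - 10 = -10. Stack: [-10]
STORE_FAST w → w=-10. Stack: []
LOAD_FAST a → push -4. Stack: [-4]
LOAD_CONST → push 1. Stack: [-4, 1]
BINARY_OP + → -4 + 1 = -3. Stack: [-3]
STORE_FAST t → t=-3. Stack: []
LOAD_FAST_LOAD_FAST w,t → push -10,-3. Stack: [-10, -3]
BINARY_OP + → -10 + -3 = -13. Stack: [-13]
STORE_FAST s → s=-13. Stack: []
LOAD_FAST s → push -13. Stack: [-13]
RETURN_VALUE → return -13.

17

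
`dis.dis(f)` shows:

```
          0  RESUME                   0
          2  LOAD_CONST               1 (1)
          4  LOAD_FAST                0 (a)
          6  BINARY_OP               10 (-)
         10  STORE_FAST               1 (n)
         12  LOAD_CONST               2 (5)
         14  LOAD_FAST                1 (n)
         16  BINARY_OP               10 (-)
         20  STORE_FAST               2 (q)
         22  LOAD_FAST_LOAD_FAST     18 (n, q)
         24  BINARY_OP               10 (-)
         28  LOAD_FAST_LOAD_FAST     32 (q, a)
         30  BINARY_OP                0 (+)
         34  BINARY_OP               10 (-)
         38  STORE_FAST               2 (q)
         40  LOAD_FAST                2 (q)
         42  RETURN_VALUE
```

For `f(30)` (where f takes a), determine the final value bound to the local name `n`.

-29

LOAD_CONST → push 1. Stack: [1]
LOAD_FAST a → push 30. Stack: [1, 30]
BINARY_OP - → 1 - 30 = -29. Stack: [-29]
STORE_FAST n → n=-29. Stack: []
LOAD_CONST → push 5. Stack: [5]
LOAD_FAST n → push -29. Stack: [5, -29]
BINARY_OP - → 5 - -29 = 34. Stack: [34]
STORE_FAST q → q=34. Stack: []
LOAD_FAST_LOAD_FAST n,q → push -29,34. Stack: [-29, 34]
BINARY_OP - → -29 - 34 = -63. Stack: [-63]
LOAD_FAST_LOAD_FAST q,a → push 34,30. Stack: [-63, 34, 30]
BINARY_OP + → 34 + 30 = 64. Stack: [-63, 64]
BINARY_OP - → -63 - 64 = -127. Stack: [-127]
STORE_FAST q → q=-127. Stack: []
LOAD_FAST q → push -127. Stack: [-127]
RETURN_VALUE → return -127.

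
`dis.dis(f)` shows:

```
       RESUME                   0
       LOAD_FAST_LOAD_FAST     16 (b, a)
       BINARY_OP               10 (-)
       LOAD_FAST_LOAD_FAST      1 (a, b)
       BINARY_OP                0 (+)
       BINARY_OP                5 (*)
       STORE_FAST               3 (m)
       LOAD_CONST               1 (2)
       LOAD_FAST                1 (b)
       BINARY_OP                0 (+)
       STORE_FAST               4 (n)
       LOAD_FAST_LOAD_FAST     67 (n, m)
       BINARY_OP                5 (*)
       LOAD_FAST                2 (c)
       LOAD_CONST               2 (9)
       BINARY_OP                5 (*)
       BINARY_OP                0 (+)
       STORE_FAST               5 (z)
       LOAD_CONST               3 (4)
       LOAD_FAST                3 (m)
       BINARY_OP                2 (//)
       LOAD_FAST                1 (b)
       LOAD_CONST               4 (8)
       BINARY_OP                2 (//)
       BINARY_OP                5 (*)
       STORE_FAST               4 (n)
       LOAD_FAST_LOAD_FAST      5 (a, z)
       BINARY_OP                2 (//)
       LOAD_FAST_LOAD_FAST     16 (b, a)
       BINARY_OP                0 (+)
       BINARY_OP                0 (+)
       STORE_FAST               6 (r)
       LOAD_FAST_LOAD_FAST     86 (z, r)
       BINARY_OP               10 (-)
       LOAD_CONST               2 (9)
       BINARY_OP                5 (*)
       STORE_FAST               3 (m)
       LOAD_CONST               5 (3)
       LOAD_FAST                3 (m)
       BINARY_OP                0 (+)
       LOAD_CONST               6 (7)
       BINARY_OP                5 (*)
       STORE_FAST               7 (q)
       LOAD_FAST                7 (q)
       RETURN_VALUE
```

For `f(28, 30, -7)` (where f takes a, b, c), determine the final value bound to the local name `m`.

LOAD_FAST_LOAD_FAST b,a → push 30,28. Stack: [30, 28]
BINARY_OP - → 30 - 28 = 2. Stack: [2]
LOAD_FAST_LOAD_FAST a,b → push 28,30. Stack: [2, 28, 30]
BINARY_OP + → 28 + 30 = 58. Stack: [2, 58]
BINARY_OP * → 2 * 58 = 116. Stack: [116]
STORE_FAST m → m=116. Stack: []
LOAD_CONST → push 2. Stack: [2]
LOAD_FAST b → push 30. Stack: [2, 30]
BINARY_OP + → 2 + 30 = 32. Stack: [32]
STORE_FAST n → n=32. Stack: []
LOAD_FAST_LOAD_FAST n,m → push 32,116. Stack: [32, 116]
BINARY_OP * → 32 * 116 = 3712. Stack: [3712]
LOAD_FAST c → push -7. Stack: [3712, -7]
LOAD_CONST → push 9. Stack: [3712, -7, 9]
BINARY_OP * → -7 * 9 = -63. Stack: [3712, -63]
BINARY_OP + → 3712 + -63 = 3649. Stack: [3649]
STORE_FAST z → z=3649. Stack: []
LOAD_CONST → push 4. Stack: [4]
LOAD_FAST m → push 116. Stack: [4, 116]
BINARY_OP // → 4 // 116 = 0. Stack: [0]
LOAD_FAST b → push 30. Stack: [0, 30]
LOAD_CONST → push 8. Stack: [0, 30, 8]
BINARY_OP // → 30 // 8 = 3. Stack: [0, 3]
BINARY_OP * → 0 * 3 = 0. Stack: [0]
STORE_FAST n → n=0. Stack: []
LOAD_FAST_LOAD_FAST a,z → push 28,3649. Stack: [28, 3649]
BINARY_OP // → 28 // 3649 = 0. Stack: [0]
LOAD_FAST_LOAD_FAST b,a → push 30,28. Stack: [0, 30, 28]
BINARY_OP + → 30 + 28 = 58. Stack: [0, 58]
BINARY_OP + → 0 + 58 = 58. Stack: [58]
STORE_FAST r → r=58. Stack: []
LOAD_FAST_LOAD_FAST z,r → push 3649,58. Stack: [3649, 58]
BINARY_OP - → 3649 - 58 = 3591. Stack: [3591]
LOAD_CONST → push 9. Stack: [3591, 9]
BINARY_OP * → 3591 * 9 = 32319. Stack: [32319]
STORE_FAST m → m=32319. Stack: []
LOAD_CONST → push 3. Stack: [3]
LOAD_FAST m → push 32319. Stack: [3, 32319]
BINARY_OP + → 3 + 32319 = 32322. Stack: [32322]
LOAD_CONST → push 7. Stack: [32322, 7]
BINARY_OP * → 32322 * 7 = 226254. Stack: [226254]
STORE_FAST q → q=226254. Stack: []
LOAD_FAST q → push 226254. Stack: [226254]
RETURN_VALUE → return 226254.

32319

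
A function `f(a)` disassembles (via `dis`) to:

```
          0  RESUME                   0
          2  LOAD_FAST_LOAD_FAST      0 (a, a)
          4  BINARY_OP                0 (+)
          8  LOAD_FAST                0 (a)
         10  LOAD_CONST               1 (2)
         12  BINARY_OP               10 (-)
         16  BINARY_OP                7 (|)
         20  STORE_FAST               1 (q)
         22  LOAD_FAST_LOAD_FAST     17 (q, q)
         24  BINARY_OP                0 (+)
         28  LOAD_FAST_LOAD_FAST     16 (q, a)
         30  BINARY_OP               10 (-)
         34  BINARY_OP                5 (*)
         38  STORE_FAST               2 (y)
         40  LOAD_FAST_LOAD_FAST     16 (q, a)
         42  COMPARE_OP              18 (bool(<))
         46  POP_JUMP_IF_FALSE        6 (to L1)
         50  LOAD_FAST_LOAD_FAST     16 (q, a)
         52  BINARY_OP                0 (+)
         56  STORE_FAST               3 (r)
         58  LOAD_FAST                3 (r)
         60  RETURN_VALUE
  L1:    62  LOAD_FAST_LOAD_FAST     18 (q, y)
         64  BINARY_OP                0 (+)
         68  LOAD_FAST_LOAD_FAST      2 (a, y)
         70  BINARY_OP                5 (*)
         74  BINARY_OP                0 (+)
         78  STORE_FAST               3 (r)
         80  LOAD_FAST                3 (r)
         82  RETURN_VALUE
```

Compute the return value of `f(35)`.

LOAD_FAST_LOAD_FAST a,a → push 35,35. Stack: [35, 35]
BINARY_OP + → 35 + 35 = 70. Stack: [70]
LOAD_FAST a → push 35. Stack: [70, 35]
LOAD_CONST → push 2. Stack: [70, 35, 2]
BINARY_OP - → 35 - 2 = 33. Stack: [70, 33]
BINARY_OP | → 70 | 33 = 103. Stack: [103]
STORE_FAST q → q=103. Stack: []
LOAD_FAST_LOAD_FAST q,q → push 103,103. Stack: [103, 103]
BINARY_OP + → 103 + 103 = 206. Stack: [206]
LOAD_FAST_LOAD_FAST q,a → push 103,35. Stack: [206, 103, 35]
BINARY_OP - → 103 - 35 = 68. Stack: [206, 68]
BINARY_OP * → 206 * 68 = 14008. Stack: [14008]
STORE_FAST y → y=14008. Stack: []
LOAD_FAST_LOAD_FAST q,a → push 103,35. Stack: [103, 35]
COMPARE_OP bool(<) → 103 vs 35 = False. Stack: [False]
POP_JUMP_IF_FALSE → pop False; jump. Stack: []
LOAD_FAST_LOAD_FAST q,y → push 103,14008. Stack: [103, 14008]
BINARY_OP + → 103 + 14008 = 14111. Stack: [14111]
LOAD_FAST_LOAD_FAST a,y → push 35,14008. Stack: [14111, 35, 14008]
BINARY_OP * → 35 * 14008 = 490280. Stack: [14111, 490280]
BINARY_OP + → 14111 + 490280 = 504391. Stack: [504391]
STORE_FAST r → r=504391. Stack: []
LOAD_FAST r → push 504391. Stack: [504391]
RETURN_VALUE → return 504391.

504391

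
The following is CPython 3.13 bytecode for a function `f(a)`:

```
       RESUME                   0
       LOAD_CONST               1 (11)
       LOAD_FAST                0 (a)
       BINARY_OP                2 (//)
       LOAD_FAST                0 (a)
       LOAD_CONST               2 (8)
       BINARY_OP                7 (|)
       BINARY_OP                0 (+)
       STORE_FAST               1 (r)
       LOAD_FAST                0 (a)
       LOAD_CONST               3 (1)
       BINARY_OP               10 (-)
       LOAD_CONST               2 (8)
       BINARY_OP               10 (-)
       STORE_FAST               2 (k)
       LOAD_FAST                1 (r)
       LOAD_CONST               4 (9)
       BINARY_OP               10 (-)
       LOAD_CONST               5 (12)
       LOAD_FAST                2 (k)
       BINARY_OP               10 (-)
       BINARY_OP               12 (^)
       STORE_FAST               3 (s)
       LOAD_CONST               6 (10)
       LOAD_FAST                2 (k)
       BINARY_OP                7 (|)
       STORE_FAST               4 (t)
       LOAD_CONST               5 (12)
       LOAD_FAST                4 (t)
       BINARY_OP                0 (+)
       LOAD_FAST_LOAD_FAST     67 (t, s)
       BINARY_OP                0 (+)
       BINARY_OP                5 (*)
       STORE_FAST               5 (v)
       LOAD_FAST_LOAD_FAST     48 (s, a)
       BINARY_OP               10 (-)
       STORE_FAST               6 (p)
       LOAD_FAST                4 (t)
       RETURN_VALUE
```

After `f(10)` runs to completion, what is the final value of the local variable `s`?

9

LOAD_CONST → push 11. Stack: [11]
LOAD_FAST a → push 10. Stack: [11, 10]
BINARY_OP // → 11 // 10 = 1. Stack: [1]
LOAD_FAST a → push 10. Stack: [1, 10]
LOAD_CONST → push 8. Stack: [1, 10, 8]
BINARY_OP | → 10 | 8 = 10. Stack: [1, 10]
BINARY_OP + → 1 + 10 = 11. Stack: [11]
STORE_FAST r → r=11. Stack: []
LOAD_FAST a → push 10. Stack: [10]
LOAD_CONST → push 1. Stack: [10, 1]
BINARY_OP - → 10 - 1 = 9. Stack: [9]
LOAD_CONST → push 8. Stack: [9, 8]
BINARY_OP - → 9 - 8 = 1. Stack: [1]
STORE_FAST k → k=1. Stack: []
LOAD_FAST r → push 11. Stack: [11]
LOAD_CONST → push 9. Stack: [11, 9]
BINARY_OP - → 11 - 9 = 2. Stack: [2]
LOAD_CONST → push 12. Stack: [2, 12]
LOAD_FAST k → push 1. Stack: [2, 12, 1]
BINARY_OP - → 12 - 1 = 11. Stack: [2, 11]
BINARY_OP ^ → 2 ^ 11 = 9. Stack: [9]
STORE_FAST s → s=9. Stack: []
LOAD_CONST → push 10. Stack: [10]
LOAD_FAST k → push 1. Stack: [10, 1]
BINARY_OP | → 10 | 1 = 11. Stack: [11]
STORE_FAST t → t=11. Stack: []
LOAD_CONST → push 12. Stack: [12]
LOAD_FAST t → push 11. Stack: [12, 11]
BINARY_OP + → 12 + 11 = 23. Stack: [23]
LOAD_FAST_LOAD_FAST t,s → push 11,9. Stack: [23, 11, 9]
BINARY_OP + → 11 + 9 = 20. Stack: [23, 20]
BINARY_OP * → 23 * 20 = 460. Stack: [460]
STORE_FAST v → v=460. Stack: []
LOAD_FAST_LOAD_FAST s,a → push 9,10. Stack: [9, 10]
BINARY_OP - → 9 - 10 = -1. Stack: [-1]
STORE_FAST p → p=-1. Stack: []
LOAD_FAST t → push 11. Stack: [11]
RETURN_VALUE → return 11.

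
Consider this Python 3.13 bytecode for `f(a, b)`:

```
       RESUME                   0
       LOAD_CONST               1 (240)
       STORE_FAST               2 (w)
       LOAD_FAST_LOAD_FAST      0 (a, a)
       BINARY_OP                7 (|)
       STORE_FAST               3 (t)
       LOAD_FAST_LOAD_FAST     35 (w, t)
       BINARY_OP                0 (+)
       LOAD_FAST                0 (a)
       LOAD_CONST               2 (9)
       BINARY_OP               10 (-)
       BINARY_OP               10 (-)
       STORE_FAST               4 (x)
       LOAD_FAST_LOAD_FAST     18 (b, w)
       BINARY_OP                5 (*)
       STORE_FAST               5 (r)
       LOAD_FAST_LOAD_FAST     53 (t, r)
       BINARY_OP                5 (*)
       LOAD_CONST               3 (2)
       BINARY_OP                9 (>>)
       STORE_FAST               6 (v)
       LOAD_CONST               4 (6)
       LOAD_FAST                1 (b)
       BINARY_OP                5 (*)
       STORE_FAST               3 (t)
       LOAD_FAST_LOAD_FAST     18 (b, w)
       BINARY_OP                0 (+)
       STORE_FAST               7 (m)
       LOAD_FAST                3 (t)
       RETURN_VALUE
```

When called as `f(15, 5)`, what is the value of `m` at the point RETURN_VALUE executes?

LOAD_CONST → push 240. Stack: [240]
STORE_FAST w → w=240. Stack: []
LOAD_FAST_LOAD_FAST a,a → push 15,15. Stack: [15, 15]
BINARY_OP | → 15 | 15 = 15. Stack: [15]
STORE_FAST t → t=15. Stack: []
LOAD_FAST_LOAD_FAST w,t → push 240,15. Stack: [240, 15]
BINARY_OP + → 240 + 15 = 255. Stack: [255]
LOAD_FAST a → push 15. Stack: [255, 15]
LOAD_CONST → push 9. Stack: [255, 15, 9]
BINARY_OP - → 15 - 9 = 6. Stack: [255, 6]
BINARY_OP - → 255 - 6 = 249. Stack: [249]
STORE_FAST x → x=249. Stack: []
LOAD_FAST_LOAD_FAST b,w → push 5,240. Stack: [5, 240]
BINARY_OP * → 5 * 240 = 1200. Stack: [1200]
STORE_FAST r → r=1200. Stack: []
LOAD_FAST_LOAD_FAST t,r → push 15,1200. Stack: [15, 1200]
BINARY_OP * → 15 * 1200 = 18000. Stack: [18000]
LOAD_CONST → push 2. Stack: [18000, 2]
BINARY_OP >> → 18000 >> 2 = 4500. Stack: [4500]
STORE_FAST v → v=4500. Stack: []
LOAD_CONST → push 6. Stack: [6]
LOAD_FAST b → push 5. Stack: [6, 5]
BINARY_OP * → 6 * 5 = 30. Stack: [30]
STORE_FAST t → t=30. Stack: []
LOAD_FAST_LOAD_FAST b,w → push 5,240. Stack: [5, 240]
BINARY_OP + → 5 + 240 = 245. Stack: [245]
STORE_FAST m → m=245. Stack: []
LOAD_FAST t → push 30. Stack: [30]
RETURN_VALUE → return 30.

245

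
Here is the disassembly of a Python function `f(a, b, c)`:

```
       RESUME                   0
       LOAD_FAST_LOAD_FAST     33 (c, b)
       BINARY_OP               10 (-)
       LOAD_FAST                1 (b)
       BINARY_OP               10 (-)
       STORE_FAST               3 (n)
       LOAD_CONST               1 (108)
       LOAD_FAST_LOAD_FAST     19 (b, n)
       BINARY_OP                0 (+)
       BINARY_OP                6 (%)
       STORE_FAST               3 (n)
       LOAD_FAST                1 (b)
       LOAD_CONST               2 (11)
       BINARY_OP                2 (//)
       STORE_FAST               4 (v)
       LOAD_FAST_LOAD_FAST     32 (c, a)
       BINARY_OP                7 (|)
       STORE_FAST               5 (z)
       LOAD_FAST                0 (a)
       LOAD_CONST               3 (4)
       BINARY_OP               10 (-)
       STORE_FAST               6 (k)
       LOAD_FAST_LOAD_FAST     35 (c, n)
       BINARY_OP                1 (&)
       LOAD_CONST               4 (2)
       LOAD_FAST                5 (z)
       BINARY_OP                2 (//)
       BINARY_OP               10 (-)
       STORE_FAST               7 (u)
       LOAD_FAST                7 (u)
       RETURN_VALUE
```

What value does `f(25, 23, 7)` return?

4

LOAD_FAST_LOAD_FAST c,b → push 7,23. Stack: [7, 23]
BINARY_OP - → 7 - 23 = -16. Stack: [-16]
LOAD_FAST b → push 23. Stack: [-16, 23]
BINARY_OP - → -16 - 23 = -39. Stack: [-39]
STORE_FAST n → n=-39. Stack: []
LOAD_CONST → push 108. Stack: [108]
LOAD_FAST_LOAD_FAST b,n → push 23,-39. Stack: [108, 23, -39]
BINARY_OP + → 23 + -39 = -16. Stack: [108, -16]
BINARY_OP % → 108 % -16 = -4. Stack: [-4]
STORE_FAST n → n=-4. Stack: []
LOAD_FAST b → push 23. Stack: [23]
LOAD_CONST → push 11. Stack: [23, 11]
BINARY_OP // → 23 // 11 = 2. Stack: [2]
STORE_FAST v → v=2. Stack: []
LOAD_FAST_LOAD_FAST c,a → push 7,25. Stack: [7, 25]
BINARY_OP | → 7 | 25 = 31. Stack: [31]
STORE_FAST z → z=31. Stack: []
LOAD_FAST a → push 25. Stack: [25]
LOAD_CONST → push 4. Stack: [25, 4]
BINARY_OP - → 25 - 4 = 21. Stack: [21]
STORE_FAST k → k=21. Stack: []
LOAD_FAST_LOAD_FAST c,n → push 7,-4. Stack: [7, -4]
BINARY_OP & → 7 & -4 = 4. Stack: [4]
LOAD_CONST → push 2. Stack: [4, 2]
LOAD_FAST z → push 31. Stack: [4, 2, 31]
BINARY_OP // → 2 // 31 = 0. Stack: [4, 0]
BINARY_OP - → 4 - 0 = 4. Stack: [4]
STORE_FAST u → u=4. Stack: []
LOAD_FAST u → push 4. Stack: [4]
RETURN_VALUE → return 4.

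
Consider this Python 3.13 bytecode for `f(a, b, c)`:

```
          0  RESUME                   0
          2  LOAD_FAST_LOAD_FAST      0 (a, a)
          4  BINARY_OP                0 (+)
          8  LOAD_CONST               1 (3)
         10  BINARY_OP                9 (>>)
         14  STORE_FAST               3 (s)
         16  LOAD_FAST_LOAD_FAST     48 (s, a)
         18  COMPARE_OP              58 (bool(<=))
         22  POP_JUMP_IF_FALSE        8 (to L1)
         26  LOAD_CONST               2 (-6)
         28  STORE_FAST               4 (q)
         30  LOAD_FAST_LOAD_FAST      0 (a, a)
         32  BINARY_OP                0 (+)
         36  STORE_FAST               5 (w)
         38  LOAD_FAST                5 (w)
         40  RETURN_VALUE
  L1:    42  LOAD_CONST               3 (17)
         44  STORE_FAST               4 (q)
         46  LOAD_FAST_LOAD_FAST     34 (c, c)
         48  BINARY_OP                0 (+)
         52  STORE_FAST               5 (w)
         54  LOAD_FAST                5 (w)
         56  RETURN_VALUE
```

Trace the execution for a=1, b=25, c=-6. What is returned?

LOAD_FAST_LOAD_FAST a,a → push 1,1. Stack: [1, 1]
BINARY_OP + → 1 + 1 = 2. Stack: [2]
LOAD_CONST → push 3. Stack: [2, 3]
BINARY_OP >> → 2 >> 3 = 0. Stack: [0]
STORE_FAST s → s=0. Stack: []
LOAD_FAST_LOAD_FAST s,a → push 0,1. Stack: [0, 1]
COMPARE_OP bool(<=) → 0 vs 1 = True. Stack: [True]
POP_JUMP_IF_FALSE → pop True; no jump. Stack: []
LOAD_CONST → push -6. Stack: [-6]
STORE_FAST q → q=-6. Stack: []
LOAD_FAST_LOAD_FAST a,a → push 1,1. Stack: [1, 1]
BINARY_OP + → 1 + 1 = 2. Stack: [2]
STORE_FAST w → w=2. Stack: []
LOAD_FAST w → push 2. Stack: [2]
RETURN_VALUE → return 2.

2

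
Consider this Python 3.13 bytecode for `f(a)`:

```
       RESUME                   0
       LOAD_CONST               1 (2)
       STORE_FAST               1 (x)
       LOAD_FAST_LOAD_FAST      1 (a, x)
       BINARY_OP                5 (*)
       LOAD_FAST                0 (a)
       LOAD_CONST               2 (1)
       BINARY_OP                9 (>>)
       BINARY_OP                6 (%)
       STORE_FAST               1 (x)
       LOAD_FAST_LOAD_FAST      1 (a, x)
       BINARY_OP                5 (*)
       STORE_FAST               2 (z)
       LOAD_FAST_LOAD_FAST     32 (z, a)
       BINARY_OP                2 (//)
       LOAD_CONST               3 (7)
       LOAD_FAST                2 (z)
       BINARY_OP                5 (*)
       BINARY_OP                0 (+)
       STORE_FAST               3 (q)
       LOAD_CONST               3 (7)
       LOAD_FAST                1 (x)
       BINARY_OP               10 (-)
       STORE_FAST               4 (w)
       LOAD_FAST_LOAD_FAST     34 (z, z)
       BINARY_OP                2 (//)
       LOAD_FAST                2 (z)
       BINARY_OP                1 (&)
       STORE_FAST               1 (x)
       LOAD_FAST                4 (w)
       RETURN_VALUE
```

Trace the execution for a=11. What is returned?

LOAD_CONST → push 2. Stack: [2]
STORE_FAST x → x=2. Stack: []
LOAD_FAST_LOAD_FAST a,x → push 11,2. Stack: [11, 2]
BINARY_OP * → 11 * 2 = 22. Stack: [22]
LOAD_FAST a → push 11. Stack: [22, 11]
LOAD_CONST → push 1. Stack: [22, 11, 1]
BINARY_OP >> → 11 >> 1 = 5. Stack: [22, 5]
BINARY_OP % → 22 % 5 = 2. Stack: [2]
STORE_FAST x → x=2. Stack: []
LOAD_FAST_LOAD_FAST a,x → push 11,2. Stack: [11, 2]
BINARY_OP * → 11 * 2 = 22. Stack: [22]
STORE_FAST z → z=22. Stack: []
LOAD_FAST_LOAD_FAST z,a → push 22,11. Stack: [22, 11]
BINARY_OP // → 22 // 11 = 2. Stack: [2]
LOAD_CONST → push 7. Stack: [2, 7]
LOAD_FAST z → push 22. Stack: [2, 7, 22]
BINARY_OP * → 7 * 22 = 154. Stack: [2, 154]
BINARY_OP + → 2 + 154 = 156. Stack: [156]
STORE_FAST q → q=156. Stack: []
LOAD_CONST → push 7. Stack: [7]
LOAD_FAST x → push 2. Stack: [7, 2]
BINARY_OP - → 7 - 2 = 5. Stack: [5]
STORE_FAST w → w=5. Stack: []
LOAD_FAST_LOAD_FAST z,z → push 22,22. Stack: [22, 22]
BINARY_OP // → 22 // 22 = 1. Stack: [1]
LOAD_FAST z → push 22. Stack: [1, 22]
BINARY_OP & → 1 & 22 = 0. Stack: [0]
STORE_FAST x → x=0. Stack: []
LOAD_FAST w → push 5. Stack: [5]
RETURN_VALUE → return 5.

5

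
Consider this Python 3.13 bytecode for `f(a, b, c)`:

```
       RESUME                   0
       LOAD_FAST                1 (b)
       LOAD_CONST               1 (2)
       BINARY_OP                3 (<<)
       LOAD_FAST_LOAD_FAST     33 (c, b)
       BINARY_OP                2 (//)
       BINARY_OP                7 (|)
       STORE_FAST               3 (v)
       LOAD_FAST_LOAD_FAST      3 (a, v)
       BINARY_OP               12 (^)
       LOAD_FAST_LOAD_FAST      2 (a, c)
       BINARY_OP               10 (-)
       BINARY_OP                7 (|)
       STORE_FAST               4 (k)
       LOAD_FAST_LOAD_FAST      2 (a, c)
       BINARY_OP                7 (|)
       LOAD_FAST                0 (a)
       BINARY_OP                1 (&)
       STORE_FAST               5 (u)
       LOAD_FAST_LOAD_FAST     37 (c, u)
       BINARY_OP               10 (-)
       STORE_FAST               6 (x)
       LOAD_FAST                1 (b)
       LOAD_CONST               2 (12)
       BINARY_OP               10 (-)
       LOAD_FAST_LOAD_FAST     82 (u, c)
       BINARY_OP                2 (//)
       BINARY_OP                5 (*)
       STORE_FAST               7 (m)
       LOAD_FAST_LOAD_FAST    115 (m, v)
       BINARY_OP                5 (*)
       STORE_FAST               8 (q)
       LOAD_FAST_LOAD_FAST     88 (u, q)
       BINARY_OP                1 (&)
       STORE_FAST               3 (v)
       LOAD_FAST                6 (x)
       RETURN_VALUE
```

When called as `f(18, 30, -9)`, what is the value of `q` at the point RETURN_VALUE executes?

LOAD_FAST b → push 30. Stack: [30]
LOAD_CONST → push 2. Stack: [30, 2]
BINARY_OP << → 30 << 2 = 120. Stack: [120]
LOAD_FAST_LOAD_FAST c,b → push -9,30. Stack: [120, -9, 30]
BINARY_OP // → -9 // 30 = -1. Stack: [120, -1]
BINARY_OP | → 120 | -1 = -1. Stack: [-1]
STORE_FAST v → v=-1. Stack: []
LOAD_FAST_LOAD_FAST a,v → push 18,-1. Stack: [18, -1]
BINARY_OP ^ → 18 ^ -1 = -19. Stack: [-19]
LOAD_FAST_LOAD_FAST a,c → push 18,-9. Stack: [-19, 18, -9]
BINARY_OP - → 18 - -9 = 27. Stack: [-19, 27]
BINARY_OP | → -19 | 27 = -1. Stack: [-1]
STORE_FAST k → k=-1. Stack: []
LOAD_FAST_LOAD_FAST a,c → push 18,-9. Stack: [18, -9]
BINARY_OP | → 18 | -9 = -9. Stack: [-9]
LOAD_FAST a → push 18. Stack: [-9, 18]
BINARY_OP & → -9 & 18 = 18. Stack: [18]
STORE_FAST u → u=18. Stack: []
LOAD_FAST_LOAD_FAST c,u → push -9,18. Stack: [-9, 18]
BINARY_OP - → -9 - 18 = -27. Stack: [-27]
STORE_FAST x → x=-27. Stack: []
LOAD_FAST b → push 30. Stack: [30]
LOAD_CONST → push 12. Stack: [30, 12]
BINARY_OP - → 30 - 12 = 18. Stack: [18]
LOAD_FAST_LOAD_FAST u,c → push 18,-9. Stack: [18, 18, -9]
BINARY_OP // → 18 // -9 = -2. Stack: [18, -2]
BINARY_OP * → 18 * -2 = -36. Stack: [-36]
STORE_FAST m → m=-36. Stack: []
LOAD_FAST_LOAD_FAST m,v → push -36,-1. Stack: [-36, -1]
BINARY_OP * → -36 * -1 = 36. Stack: [36]
STORE_FAST q → q=36. Stack: []
LOAD_FAST_LOAD_FAST u,q → push 18,36. Stack: [18, 36]
BINARY_OP & → 18 & 36 = 0. Stack: [0]
STORE_FAST v → v=0. Stack: []
LOAD_FAST x → push -27. Stack: [-27]
RETURN_VALUE → return -27.

36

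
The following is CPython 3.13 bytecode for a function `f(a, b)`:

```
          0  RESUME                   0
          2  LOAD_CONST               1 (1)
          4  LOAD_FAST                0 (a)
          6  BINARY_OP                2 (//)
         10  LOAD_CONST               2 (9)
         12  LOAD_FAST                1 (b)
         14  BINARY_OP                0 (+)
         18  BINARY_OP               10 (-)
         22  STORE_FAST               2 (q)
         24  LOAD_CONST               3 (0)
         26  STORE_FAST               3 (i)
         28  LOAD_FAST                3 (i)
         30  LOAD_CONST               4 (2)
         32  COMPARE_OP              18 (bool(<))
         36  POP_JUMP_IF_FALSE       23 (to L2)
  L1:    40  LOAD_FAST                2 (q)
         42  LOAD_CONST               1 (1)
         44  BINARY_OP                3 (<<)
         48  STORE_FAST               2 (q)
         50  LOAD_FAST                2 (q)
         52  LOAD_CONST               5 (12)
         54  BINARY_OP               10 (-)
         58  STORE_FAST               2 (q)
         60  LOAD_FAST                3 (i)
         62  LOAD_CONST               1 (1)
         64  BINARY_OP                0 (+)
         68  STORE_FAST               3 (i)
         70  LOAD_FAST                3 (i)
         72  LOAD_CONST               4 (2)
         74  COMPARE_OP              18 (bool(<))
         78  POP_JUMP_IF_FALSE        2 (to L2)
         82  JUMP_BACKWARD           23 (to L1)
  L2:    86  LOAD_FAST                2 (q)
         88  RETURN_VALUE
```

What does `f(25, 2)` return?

LOAD_CONST → push 1. Stack: [1]
LOAD_FAST a → push 25. Stack: [1, 25]
BINARY_OP // → 1 // 25 = 0. Stack: [0]
LOAD_CONST → push 9. Stack: [0, 9]
LOAD_FAST b → push 2. Stack: [0, 9, 2]
BINARY_OP + → 9 + 2 = 11. Stack: [0, 11]
BINARY_OP - → 0 - 11 = -11. Stack: [-11]
STORE_FAST q → q=-11. Stack: []
LOAD_CONST → push 0. Stack: [0]
STORE_FAST i → i=0. Stack: []
LOAD_FAST i → push 0. Stack: [0]
LOAD_CONST → push 2. Stack: [0, 2]
COMPARE_OP bool(<) → 0 vs 2 = True. Stack: [True]
POP_JUMP_IF_FALSE → pop True; no jump. Stack: []
LOAD_FAST q → push -11. Stack: [-11]
LOAD_CONST → push 1. Stack: [-11, 1]
BINARY_OP << → -11 << 1 = -22. Stack: [-22]
STORE_FAST q → q=-22. Stack: []
LOAD_FAST q → push -22. Stack: [-22]
LOAD_CONST → push 12. Stack: [-22, 12]
BINARY_OP - → -22 - 12 = -34. Stack: [-34]
STORE_FAST q → q=-34. Stack: []
LOAD_FAST i → push 0. Stack: [0]
LOAD_CONST → push 1. Stack: [0, 1]
BINARY_OP + → 0 + 1 = 1. Stack: [1]
STORE_FAST i → i=1. Stack: []
LOAD_FAST i → push 1. Stack: [1]
LOAD_CONST → push 2. Stack: [1, 2]
COMPARE_OP bool(<) → 1 vs 2 = True. Stack: [True]
POP_JUMP_IF_FALSE → pop True; no jump. Stack: []
LOAD_FAST q → push -34. Stack: [-34]
LOAD_CONST → push 1. Stack: [-34, 1]
BINARY_OP << → -34 << 1 = -68. Stack: [-68]
STORE_FAST q → q=-68. Stack: []
LOAD_FAST q → push -68. Stack: [-68]
LOAD_CONST → push 12. Stack: [-68, 12]
BINARY_OP - → -68 - 12 = -80. Stack: [-80]
STORE_FAST q → q=-80. Stack: []
LOAD_FAST i → push 1. Stack: [1]
LOAD_CONST → push 1. Stack: [1, 1]
BINARY_OP + → 1 + 1 = 2. Stack: [2]
STORE_FAST i → i=2. Stack: []
LOAD_FAST i → push 2. Stack: [2]
LOAD_CONST → push 2. Stack: [2, 2]
COMPARE_OP bool(<) → 2 vs 2 = False. Stack: [False]
POP_JUMP_IF_FALSE → pop False; jump. Stack: []
LOAD_FAST q → push -80. Stack: [-80]
RETURN_VALUE → return -80.

-80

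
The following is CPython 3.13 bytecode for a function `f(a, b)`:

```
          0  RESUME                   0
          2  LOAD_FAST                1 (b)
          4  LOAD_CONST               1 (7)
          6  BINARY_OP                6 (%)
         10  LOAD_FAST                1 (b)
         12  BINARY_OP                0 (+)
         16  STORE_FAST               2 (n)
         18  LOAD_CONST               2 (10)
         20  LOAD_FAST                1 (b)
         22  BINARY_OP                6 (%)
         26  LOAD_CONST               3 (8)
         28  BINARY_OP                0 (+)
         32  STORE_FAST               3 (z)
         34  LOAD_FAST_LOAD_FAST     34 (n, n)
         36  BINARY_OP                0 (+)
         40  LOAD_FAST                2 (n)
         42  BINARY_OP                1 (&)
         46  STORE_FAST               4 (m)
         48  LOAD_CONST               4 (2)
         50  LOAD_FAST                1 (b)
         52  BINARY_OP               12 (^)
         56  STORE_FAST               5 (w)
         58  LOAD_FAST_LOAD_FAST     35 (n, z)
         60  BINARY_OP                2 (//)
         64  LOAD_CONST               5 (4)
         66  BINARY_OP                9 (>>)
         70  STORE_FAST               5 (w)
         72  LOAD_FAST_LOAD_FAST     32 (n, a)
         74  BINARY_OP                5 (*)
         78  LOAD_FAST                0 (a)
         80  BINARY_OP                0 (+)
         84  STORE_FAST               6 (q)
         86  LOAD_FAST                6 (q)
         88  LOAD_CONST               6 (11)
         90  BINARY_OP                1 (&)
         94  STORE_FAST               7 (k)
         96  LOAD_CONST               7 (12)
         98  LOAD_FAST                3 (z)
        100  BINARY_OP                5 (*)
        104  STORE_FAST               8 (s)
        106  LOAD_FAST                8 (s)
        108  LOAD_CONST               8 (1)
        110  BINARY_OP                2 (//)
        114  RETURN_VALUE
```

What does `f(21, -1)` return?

96

LOAD_FAST b → push -1. Stack: [-1]
LOAD_CONST → push 7. Stack: [-1, 7]
BINARY_OP % → -1 % 7 = 6. Stack: [6]
LOAD_FAST b → push -1. Stack: [6, -1]
BINARY_OP + → 6 + -1 = 5. Stack: [5]
STORE_FAST n → n=5. Stack: []
LOAD_CONST → push 10. Stack: [10]
LOAD_FAST b → push -1. Stack: [10, -1]
BINARY_OP % → 10 % -1 = 0. Stack: [0]
LOAD_CONST → push 8. Stack: [0, 8]
BINARY_OP + → 0 + 8 = 8. Stack: [8]
STORE_FAST z → z=8. Stack: []
LOAD_FAST_LOAD_FAST n,n → push 5,5. Stack: [5, 5]
BINARY_OP + → 5 + 5 = 10. Stack: [10]
LOAD_FAST n → push 5. Stack: [10, 5]
BINARY_OP & → 10 & 5 = 0. Stack: [0]
STORE_FAST m → m=0. Stack: []
LOAD_CONST → push 2. Stack: [2]
LOAD_FAST b → push -1. Stack: [2, -1]
BINARY_OP ^ → 2 ^ -1 = -3. Stack: [-3]
STORE_FAST w → w=-3. Stack: []
LOAD_FAST_LOAD_FAST n,z → push 5,8. Stack: [5, 8]
BINARY_OP // → 5 // 8 = 0. Stack: [0]
LOAD_CONST → push 4. Stack: [0, 4]
BINARY_OP >> → 0 >> 4 = 0. Stack: [0]
STORE_FAST w → w=0. Stack: []
LOAD_FAST_LOAD_FAST n,a → push 5,21. Stack: [5, 21]
BINARY_OP * → 5 * 21 = 105. Stack: [105]
LOAD_FAST a → push 21. Stack: [105, 21]
BINARY_OP + → 105 + 21 = 126. Stack: [126]
STORE_FAST q → q=126. Stack: []
LOAD_FAST q → push 126. Stack: [126]
LOAD_CONST → push 11. Stack: [126, 11]
BINARY_OP & → 126 & 11 = 10. Stack: [10]
STORE_FAST k → k=10. Stack: []
LOAD_CONST → push 12. Stack: [12]
LOAD_FAST z → push 8. Stack: [12, 8]
BINARY_OP * → 12 * 8 = 96. Stack: [96]
STORE_FAST s → s=96. Stack: []
LOAD_FAST s → push 96. Stack: [96]
LOAD_CONST → push 1. Stack: [96, 1]
BINARY_OP // → 96 // 1 = 96. Stack: [96]
RETURN_VALUE → return 96.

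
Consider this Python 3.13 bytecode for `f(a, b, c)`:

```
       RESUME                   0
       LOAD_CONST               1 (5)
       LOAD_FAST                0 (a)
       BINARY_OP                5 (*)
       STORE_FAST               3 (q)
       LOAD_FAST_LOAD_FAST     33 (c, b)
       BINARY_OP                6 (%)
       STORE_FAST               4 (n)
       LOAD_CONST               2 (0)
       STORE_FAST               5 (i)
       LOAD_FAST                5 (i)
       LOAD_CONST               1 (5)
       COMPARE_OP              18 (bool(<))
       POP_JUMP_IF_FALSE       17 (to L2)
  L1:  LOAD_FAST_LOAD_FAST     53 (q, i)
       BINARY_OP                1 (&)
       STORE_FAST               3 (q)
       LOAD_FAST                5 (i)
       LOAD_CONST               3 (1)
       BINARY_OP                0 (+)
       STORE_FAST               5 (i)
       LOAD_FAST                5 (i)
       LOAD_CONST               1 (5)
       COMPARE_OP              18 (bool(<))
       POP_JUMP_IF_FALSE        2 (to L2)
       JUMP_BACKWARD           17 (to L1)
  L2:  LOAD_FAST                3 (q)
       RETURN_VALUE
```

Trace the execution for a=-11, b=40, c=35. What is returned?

LOAD_CONST → push 5
LOAD_FAST a → push -11
BINARY_OP * → 5 * -11 = -55
STORE_FAST q → q=-55
LOAD_FAST_LOAD_FAST c,b → push 35,40
BINARY_OP % → 35 % 40 = 35
STORE_FAST n → n=35
LOAD_CONST → push 0
STORE_FAST i → i=0
LOAD_FAST i → push 0
LOAD_CONST → push 5
COMPARE_OP bool(<) → 0 vs 5 = True
POP_JUMP_IF_FALSE → pop True; no jump
LOAD_FAST_LOAD_FAST q,i → push -55,0
BINARY_OP & → -55 & 0 = 0
STORE_FAST q → q=0
LOAD_FAST i → push 0
LOAD_CONST → push 1
BINARY_OP + → 0 + 1 = 1
STORE_FAST i → i=1
LOAD_FAST i → push 1
LOAD_CONST → push 5
COMPARE_OP bool(<) → 1 vs 5 = True
POP_JUMP_IF_FALSE → pop True; no jump
LOAD_FAST_LOAD_FAST q,i → push 0,1
BINARY_OP & → 0 & 1 = 0
STORE_FAST q → q=0
LOAD_FAST i → push 1
LOAD_CONST → push 1
BINARY_OP + → 1 + 1 = 2
STORE_FAST i → i=2
LOAD_FAST i → push 2
LOAD_CONST → push 5
COMPARE_OP bool(<) → 2 vs 5 = True
POP_JUMP_IF_FALSE → pop True; no jump
LOAD_FAST_LOAD_FAST q,i → push 0,2
BINARY_OP & → 0 & 2 = 0
STORE_FAST q → q=0
LOAD_FAST i → push 2
LOAD_CONST → push 1
BINARY_OP + → 2 + 1 = 3
STORE_FAST i → i=3
LOAD_FAST i → push 3
LOAD_CONST → push 5
COMPARE_OP bool(<) → 3 vs 5 = True
POP_JUMP_IF_FALSE → pop True; no jump
LOAD_FAST_LOAD_FAST q,i → push 0,3
BINARY_OP & → 0 & 3 = 0
STORE_FAST q → q=0
LOAD_FAST i → push 3
LOAD_CONST → push 1
BINARY_OP + → 3 + 1 = 4
STORE_FAST i → i=4
LOAD_FAST i → push 4
LOAD_CONST → push 5
COMPARE_OP bool(<) → 4 vs 5 = True
POP_JUMP_IF_FALSE → pop True; no jump
LOAD_FAST_LOAD_FAST q,i → push 0,4
BINARY_OP & → 0 & 4 = 0
STORE_FAST q → q=0
LOAD_FAST i → push 4
LOAD_CONST → push 1
BINARY_OP + → 4 + 1 = 5
STORE_FAST i → i=5
LOAD_FAST i → push 5
LOAD_CONST → push 5
COMPARE_OP bool(<) → 5 vs 5 = False
POP_JUMP_IF_FALSE → pop False; jump
LOAD_FAST q → push 0
RETURN_VALUE → return 0.

0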